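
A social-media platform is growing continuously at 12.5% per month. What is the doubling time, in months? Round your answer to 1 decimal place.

doubling time = ln(2) / |r| = 0.69315 / 0.125

doubling time ≈ 5.5 months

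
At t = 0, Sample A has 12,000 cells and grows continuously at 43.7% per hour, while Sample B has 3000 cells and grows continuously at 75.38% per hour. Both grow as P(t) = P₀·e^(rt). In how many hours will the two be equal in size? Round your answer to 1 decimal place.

12000·e^(0.437t) = 3000·e^(0.7538t)
12000/3000 = e^((0.7538 − 0.437)t) → ln(4) = 0.3168·t
t = 1.38629 / 0.3168

t ≈ 4.4 hours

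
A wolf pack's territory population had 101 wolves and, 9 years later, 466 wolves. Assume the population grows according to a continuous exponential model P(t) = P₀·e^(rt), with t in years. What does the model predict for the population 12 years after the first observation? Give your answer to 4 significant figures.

r = ln(466/101) / 9 ≈ 0.169896 per year
P(12) = 101 · e^(0.169896·12) = 101 · 7.68103 ≈ 775.78

≈ 775.8 wolves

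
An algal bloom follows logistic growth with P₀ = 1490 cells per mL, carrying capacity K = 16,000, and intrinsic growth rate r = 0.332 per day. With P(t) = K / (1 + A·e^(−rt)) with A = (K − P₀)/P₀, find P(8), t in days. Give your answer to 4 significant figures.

A = (16000 − 1490)/1490 = 9.73826
P(8) = 16000 / (1 + 9.73826·e^(−0.332·8)) = 16000 / (1 + 9.73826·0.070229)
= 16000 / 1.6839 ≈ 9501.73

≈ 9,502 cells per mL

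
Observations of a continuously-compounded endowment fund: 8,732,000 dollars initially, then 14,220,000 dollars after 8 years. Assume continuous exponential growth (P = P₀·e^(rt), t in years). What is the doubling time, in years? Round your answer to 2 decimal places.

doubling time ≈ 11.37 years

r = ln(14220000/8732000) / 8 = ln(1.62849) / 8 ≈ 0.060957 per year
doubling time = ln 2 / |r| = 0.69315 / 0.060957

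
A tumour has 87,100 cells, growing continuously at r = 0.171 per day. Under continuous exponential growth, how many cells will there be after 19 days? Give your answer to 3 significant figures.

P(19) = 87100 · e^(0.171·19) = 87100 · e^(3.249)
= 87100 · 25.76456 ≈ 2244093.39

≈ 2,240,000 cells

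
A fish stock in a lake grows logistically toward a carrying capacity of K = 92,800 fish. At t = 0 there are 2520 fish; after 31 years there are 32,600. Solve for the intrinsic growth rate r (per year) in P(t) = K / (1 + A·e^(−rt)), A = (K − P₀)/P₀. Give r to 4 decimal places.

A = (92800 − 2520)/2520 = 35.8254
32600 = 92800/(1 + 35.8254·e^(−r·31)) → e^(−31r) = (2.84663 − 1)/35.8254 = 0.051545
r = −ln(0.051545)/31 = 2.9653/31

r ≈ 0.0957 per year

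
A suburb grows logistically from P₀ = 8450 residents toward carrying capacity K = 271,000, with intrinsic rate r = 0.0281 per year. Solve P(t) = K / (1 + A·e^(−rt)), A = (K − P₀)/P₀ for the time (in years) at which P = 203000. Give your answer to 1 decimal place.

t ≈ 161.2 years

A = (271000 − 8450)/8450 = 31.07101
203000 = 271000/(1 + 31.07101·e^(−0.0281t)) → 1 + 31.07101·e^(−0.0281t) = 1.33498
e^(−0.0281t) = 0.010781 → t = ln(92.75609)/0.0281 = 4.52997/0.0281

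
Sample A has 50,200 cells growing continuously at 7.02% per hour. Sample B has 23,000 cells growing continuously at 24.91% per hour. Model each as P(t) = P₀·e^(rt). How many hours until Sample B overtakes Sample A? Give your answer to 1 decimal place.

t ≈ 4.4 hours

50200·e^(0.0702t) = 23000·e^(0.2491t)
50200/23000 = e^((0.2491 − 0.0702)t) → ln(2.18261) = 0.1789·t
t = 0.78052 / 0.1789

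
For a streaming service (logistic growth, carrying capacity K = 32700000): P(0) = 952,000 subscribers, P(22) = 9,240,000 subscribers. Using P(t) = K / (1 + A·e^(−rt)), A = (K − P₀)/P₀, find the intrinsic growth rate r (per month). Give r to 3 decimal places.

r ≈ 0.117 per month

A = (32700000 − 952000)/952000 = 33.34874
9240000 = 32700000/(1 + 33.34874·e^(−r·22)) → e^(−22r) = (3.53896 − 1)/33.34874 = 0.076134
r = −ln(0.076134)/22 = 2.57527/22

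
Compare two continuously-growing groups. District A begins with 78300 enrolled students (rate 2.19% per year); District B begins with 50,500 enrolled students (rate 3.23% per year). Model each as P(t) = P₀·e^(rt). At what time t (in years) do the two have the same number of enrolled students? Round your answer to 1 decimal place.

78300·e^(0.0219t) = 50500·e^(0.0323t)
78300/50500 = e^((0.0323 − 0.0219)t) → ln(1.5505) = 0.0104·t
t = 0.43857 / 0.0104

t ≈ 42.2 years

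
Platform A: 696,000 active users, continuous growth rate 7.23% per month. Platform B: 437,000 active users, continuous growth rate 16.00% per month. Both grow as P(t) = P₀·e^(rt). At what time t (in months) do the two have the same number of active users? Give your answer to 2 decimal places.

696000·e^(0.0723t) = 437000·e^(0.16t)
696000/437000 = e^((0.16 − 0.0723)t) → ln(1.59268) = 0.0877·t
t = 0.46542 / 0.0877

t ≈ 5.31 months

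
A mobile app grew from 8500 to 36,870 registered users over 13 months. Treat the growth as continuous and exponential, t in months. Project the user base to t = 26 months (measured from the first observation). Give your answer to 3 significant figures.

≈ 160,000 registered users

r = ln(36870/8500) / 13 ≈ 0.112872 per month
P(26) = 8500 · e^(0.112872·26) = 8500 · 18.81518 ≈ 159929.05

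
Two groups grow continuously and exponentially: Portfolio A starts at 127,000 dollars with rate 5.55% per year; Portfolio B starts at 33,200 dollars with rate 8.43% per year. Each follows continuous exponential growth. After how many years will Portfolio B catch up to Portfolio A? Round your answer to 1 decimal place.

127000·e^(0.0555t) = 33200·e^(0.0843t)
127000/33200 = e^((0.0843 − 0.0555)t) → ln(3.8253) = 0.0288·t
t = 1.34164 / 0.0288

t ≈ 46.6 years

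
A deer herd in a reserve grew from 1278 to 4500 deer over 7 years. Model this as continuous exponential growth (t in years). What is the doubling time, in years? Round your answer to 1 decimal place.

doubling time ≈ 3.9 years

r = ln(4500/1278) / 7 = ln(3.52113) / 7 ≈ 0.179826 per year
doubling time = ln 2 / |r| = 0.69315 / 0.179826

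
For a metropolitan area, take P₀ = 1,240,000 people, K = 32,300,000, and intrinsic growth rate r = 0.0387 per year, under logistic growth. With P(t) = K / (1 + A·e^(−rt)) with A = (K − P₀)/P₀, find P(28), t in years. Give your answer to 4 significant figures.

A = (32300000 − 1240000)/1240000 = 25.04839
P(28) = 32300000 / (1 + 25.04839·e^(−0.0387·28)) = 32300000 / (1 + 25.04839·0.338375)
= 32300000 / 9.47575 ≈ 3408700.26

≈ 3,409,000 people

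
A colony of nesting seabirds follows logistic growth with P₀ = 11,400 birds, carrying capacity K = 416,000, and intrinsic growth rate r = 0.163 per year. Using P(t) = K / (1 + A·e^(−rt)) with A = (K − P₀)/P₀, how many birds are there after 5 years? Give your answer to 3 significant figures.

A = (416000 − 11400)/11400 = 35.49123
P(5) = 416000 / (1 + 35.49123·e^(−0.163·5)) = 416000 / (1 + 35.49123·0.442639)
= 416000 / 16.70981 ≈ 24895.55

≈ 24,900 birds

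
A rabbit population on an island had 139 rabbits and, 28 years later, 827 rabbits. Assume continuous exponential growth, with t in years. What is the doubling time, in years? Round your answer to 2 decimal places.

doubling time ≈ 10.88 years

r = ln(827/139) / 28 = ln(5.94964) / 28 ≈ 0.06369 per year
doubling time = ln 2 / |r| = 0.69315 / 0.06369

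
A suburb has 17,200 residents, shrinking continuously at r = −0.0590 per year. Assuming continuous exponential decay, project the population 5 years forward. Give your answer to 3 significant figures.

P(5) = 17200 · e^(-0.059·5) = 17200 · e^(-0.295)
= 17200 · 0.74453 ≈ 12805.94

≈ 12,800 residents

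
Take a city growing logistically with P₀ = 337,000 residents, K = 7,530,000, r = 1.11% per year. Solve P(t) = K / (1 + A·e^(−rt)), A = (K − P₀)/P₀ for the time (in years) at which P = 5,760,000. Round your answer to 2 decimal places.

A = (7530000 − 337000)/337000 = 21.34421
5760000 = 7530000/(1 + 21.34421·e^(−0.0111t)) → 1 + 21.34421·e^(−0.0111t) = 1.30729
e^(−0.0111t) = 0.014397 → t = ln(69.45914)/0.0111 = 4.24074/0.0111

t ≈ 382.05 years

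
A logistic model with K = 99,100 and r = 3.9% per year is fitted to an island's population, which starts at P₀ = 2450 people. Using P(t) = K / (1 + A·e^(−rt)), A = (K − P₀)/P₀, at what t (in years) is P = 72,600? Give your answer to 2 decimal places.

A = (99100 − 2450)/2450 = 39.44898
72600 = 99100/(1 + 39.44898·e^(−0.039t)) → 1 + 39.44898·e^(−0.039t) = 1.36501
e^(−0.039t) = 0.009253 → t = ln(108.07532)/0.039 = 4.68283/0.039

t ≈ 120.07 years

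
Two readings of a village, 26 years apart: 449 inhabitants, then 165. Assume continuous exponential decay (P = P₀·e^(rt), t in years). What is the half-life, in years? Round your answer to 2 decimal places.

r = ln(165/449) / 26 = ln(0.36748) / 26 ≈ -0.038503 per year
half-life = ln 2 / |r| = 0.69315 / 0.038503

half-life ≈ 18.00 years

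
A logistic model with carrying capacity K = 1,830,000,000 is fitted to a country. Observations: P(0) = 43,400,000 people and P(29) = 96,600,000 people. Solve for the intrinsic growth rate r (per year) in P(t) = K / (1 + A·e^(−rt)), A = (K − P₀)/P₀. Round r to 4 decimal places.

r ≈ 0.0286 per year

A = (1830000000 − 43400000)/43400000 = 41.1659
96600000 = 1830000000/(1 + 41.1659·e^(−r·29)) → e^(−29r) = (18.9441 − 1)/41.1659 = 0.435897
r = −ln(0.435897)/29 = 0.83035/29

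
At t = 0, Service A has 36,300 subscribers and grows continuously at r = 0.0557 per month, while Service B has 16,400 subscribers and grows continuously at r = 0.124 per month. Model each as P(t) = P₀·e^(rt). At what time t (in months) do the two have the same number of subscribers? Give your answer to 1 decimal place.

t ≈ 11.6 months

36300·e^(0.0557t) = 16400·e^(0.124t)
36300/16400 = e^((0.124 − 0.0557)t) → ln(2.21341) = 0.0683·t
t = 0.79454 / 0.0683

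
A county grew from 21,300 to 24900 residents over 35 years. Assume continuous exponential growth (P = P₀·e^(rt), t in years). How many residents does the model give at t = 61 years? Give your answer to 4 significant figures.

r = ln(24900/21300) / 35 ≈ 0.004462 per year
P(61) = 21300 · e^(0.004462·61) = 21300 · 1.3128 ≈ 27962.74

≈ 27,960 residents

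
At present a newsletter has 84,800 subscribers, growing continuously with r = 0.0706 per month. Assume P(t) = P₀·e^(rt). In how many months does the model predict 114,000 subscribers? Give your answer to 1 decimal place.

t ≈ 4.2 months

114000 = 84800 · e^(0.0706·t)
t = ln(114000/84800) / 0.0706 = ln(1.34434) / 0.0706 = 0.2959 / 0.0706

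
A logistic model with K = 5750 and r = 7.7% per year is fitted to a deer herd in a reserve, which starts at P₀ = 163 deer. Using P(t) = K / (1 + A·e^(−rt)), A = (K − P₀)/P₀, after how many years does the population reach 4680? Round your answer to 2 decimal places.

A = (5750 − 163)/163 = 34.27607
4680 = 5750/(1 + 34.27607·e^(−0.077t)) → 1 + 34.27607·e^(−0.077t) = 1.22863
e^(−0.077t) = 0.00667 → t = ln(149.91778)/0.077 = 5.01009/0.077

t ≈ 65.07 years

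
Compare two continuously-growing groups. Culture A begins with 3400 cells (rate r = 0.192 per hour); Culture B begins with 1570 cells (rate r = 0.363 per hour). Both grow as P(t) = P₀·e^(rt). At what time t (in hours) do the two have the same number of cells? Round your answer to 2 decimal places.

t ≈ 4.52 hours

3400·e^(0.192t) = 1570·e^(0.363t)
3400/1570 = e^((0.363 − 0.192)t) → ln(2.16561) = 0.171·t
t = 0.7727 / 0.171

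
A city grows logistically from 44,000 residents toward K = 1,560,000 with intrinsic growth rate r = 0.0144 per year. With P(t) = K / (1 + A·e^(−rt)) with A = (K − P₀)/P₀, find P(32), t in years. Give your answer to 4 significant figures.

A = (1560000 − 44000)/44000 = 34.45455
P(32) = 1560000 / (1 + 34.45455·e^(−0.0144·32)) = 1560000 / (1 + 34.45455·0.630779)
= 1560000 / 22.7332 ≈ 68622.11

≈ 68,620 residents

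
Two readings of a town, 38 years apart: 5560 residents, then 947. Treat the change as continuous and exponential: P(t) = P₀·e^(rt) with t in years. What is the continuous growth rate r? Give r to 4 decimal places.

947 = 5560 · e^(r·38)
e^(38r) = 947/5560 = 0.17032
r = ln(0.17032) / 38 = -1.77005 / 38

r ≈ -0.0466 per year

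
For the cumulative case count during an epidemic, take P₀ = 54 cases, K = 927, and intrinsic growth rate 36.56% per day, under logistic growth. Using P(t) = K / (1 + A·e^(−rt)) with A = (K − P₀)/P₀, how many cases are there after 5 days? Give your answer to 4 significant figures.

A = (927 − 54)/54 = 16.16667
P(5) = 927 / (1 + 16.16667·e^(−0.3656·5)) = 927 / (1 + 16.16667·0.160735)
= 927 / 3.59854 ≈ 257.6

≈ 257.6 cases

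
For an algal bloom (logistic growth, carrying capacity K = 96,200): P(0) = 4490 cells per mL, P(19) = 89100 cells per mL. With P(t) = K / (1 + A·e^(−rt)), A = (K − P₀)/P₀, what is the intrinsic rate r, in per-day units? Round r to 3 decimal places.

r ≈ 0.292 per day

A = (96200 − 4490)/4490 = 20.42539
89100 = 96200/(1 + 20.42539·e^(−r·19)) → e^(−19r) = (1.07969 − 1)/20.42539 = 0.003901
r = −ln(0.003901)/19 = 5.54644/19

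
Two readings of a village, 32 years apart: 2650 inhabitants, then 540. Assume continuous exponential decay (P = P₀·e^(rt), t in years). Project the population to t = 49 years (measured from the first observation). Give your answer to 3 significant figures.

r = ln(540/2650) / 32 ≈ -0.049711 per year
P(49) = 2650 · e^(-0.049711·49) = 2650 · 0.08753 ≈ 231.94

≈ 232 inhabitants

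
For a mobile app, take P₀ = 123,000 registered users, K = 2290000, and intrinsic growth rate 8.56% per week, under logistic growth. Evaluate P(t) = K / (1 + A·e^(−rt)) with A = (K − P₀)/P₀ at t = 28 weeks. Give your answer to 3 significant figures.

A = (2290000 − 123000)/123000 = 17.61789
P(28) = 2290000 / (1 + 17.61789·e^(−0.0856·28)) = 2290000 / (1 + 17.61789·0.091009)
= 2290000 / 2.60338 ≈ 879625.31

≈ 880,000 registered users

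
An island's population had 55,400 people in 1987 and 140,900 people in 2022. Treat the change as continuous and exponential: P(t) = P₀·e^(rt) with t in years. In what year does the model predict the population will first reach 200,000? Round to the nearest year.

year 2035

r = ln(140900/55400) / 35 = 0.93347/35 ≈ 0.026671 per year
t = ln(200000/55400) / r = 1.28374/0.026671 ≈ 48.13 years after 1987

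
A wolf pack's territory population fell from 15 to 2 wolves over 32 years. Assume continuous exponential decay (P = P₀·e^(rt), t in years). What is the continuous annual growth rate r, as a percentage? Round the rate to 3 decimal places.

r ≈ -6.297% per year

2 = 15 · e^(r·32)
e^(32r) = 2/15 = 0.13333
r = ln(0.13333) / 32 = -2.0149 / 32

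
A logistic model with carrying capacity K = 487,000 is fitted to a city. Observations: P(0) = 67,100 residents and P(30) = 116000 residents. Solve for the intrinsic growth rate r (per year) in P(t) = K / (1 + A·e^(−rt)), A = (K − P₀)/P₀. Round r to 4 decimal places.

A = (487000 − 67100)/67100 = 6.25782
116000 = 487000/(1 + 6.25782·e^(−r·30)) → e^(−30r) = (4.19828 − 1)/6.25782 = 0.511084
r = −ln(0.511084)/30 = 0.67122/30

r ≈ 0.0224 per year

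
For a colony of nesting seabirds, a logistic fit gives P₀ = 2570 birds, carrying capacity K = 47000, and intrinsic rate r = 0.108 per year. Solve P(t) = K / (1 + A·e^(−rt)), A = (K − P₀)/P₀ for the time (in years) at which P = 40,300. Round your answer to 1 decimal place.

t ≈ 43.0 years

A = (47000 − 2570)/2570 = 17.28794
40300 = 47000/(1 + 17.28794·e^(−0.108t)) → 1 + 17.28794·e^(−0.108t) = 1.16625
e^(−0.108t) = 0.009617 → t = ln(103.98566)/0.108 = 4.64425/0.108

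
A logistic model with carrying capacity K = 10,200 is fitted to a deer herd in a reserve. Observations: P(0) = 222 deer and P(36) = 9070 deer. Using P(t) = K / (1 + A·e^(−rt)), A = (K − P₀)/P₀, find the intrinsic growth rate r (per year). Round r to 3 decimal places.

r ≈ 0.164 per year

A = (10200 − 222)/222 = 44.94595
9070 = 10200/(1 + 44.94595·e^(−r·36)) → e^(−36r) = (1.12459 − 1)/44.94595 = 0.002772
r = −ln(0.002772)/36 = 5.88822/36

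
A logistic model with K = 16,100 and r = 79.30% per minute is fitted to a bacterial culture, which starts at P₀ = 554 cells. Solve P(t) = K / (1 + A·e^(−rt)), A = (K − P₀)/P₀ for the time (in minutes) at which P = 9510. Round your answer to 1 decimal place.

A = (16100 − 554)/554 = 28.06137
9510 = 16100/(1 + 28.06137·e^(−0.793t)) → 1 + 28.06137·e^(−0.793t) = 1.69295
e^(−0.793t) = 0.024694 → t = ln(40.49524)/0.793 = 3.70118/0.793

t ≈ 4.7 minutes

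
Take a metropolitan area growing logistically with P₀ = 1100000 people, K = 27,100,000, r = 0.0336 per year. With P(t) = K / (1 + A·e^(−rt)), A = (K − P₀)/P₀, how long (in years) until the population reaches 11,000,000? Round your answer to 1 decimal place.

t ≈ 82.8 years

A = (27100000 − 1100000)/1100000 = 23.63636
11000000 = 27100000/(1 + 23.63636·e^(−0.0336t)) → 1 + 23.63636·e^(−0.0336t) = 2.46364
e^(−0.0336t) = 0.061923 → t = ln(16.14907)/0.0336 = 2.78186/0.0336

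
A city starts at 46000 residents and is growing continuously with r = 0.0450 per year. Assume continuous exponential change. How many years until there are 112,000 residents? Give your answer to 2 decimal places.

t ≈ 19.77 years

112000 = 46000 · e^(0.045·t)
t = ln(112000/46000) / 0.045 = ln(2.43478) / 0.045 = 0.88986 / 0.045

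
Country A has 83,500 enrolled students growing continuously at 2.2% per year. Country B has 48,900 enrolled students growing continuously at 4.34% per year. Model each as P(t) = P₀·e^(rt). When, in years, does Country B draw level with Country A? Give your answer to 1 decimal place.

83500·e^(0.022t) = 48900·e^(0.0434t)
83500/48900 = e^((0.0434 − 0.022)t) → ln(1.70757) = 0.0214·t
t = 0.53507 / 0.0214

t ≈ 25.0 years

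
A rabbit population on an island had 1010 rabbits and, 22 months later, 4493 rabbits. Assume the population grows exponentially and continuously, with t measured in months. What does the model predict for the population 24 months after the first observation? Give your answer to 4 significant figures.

r = ln(4493/1010) / 22 ≈ 0.067844 per month
P(24) = 1010 · e^(0.067844·24) = 1010 · 5.09499 ≈ 5145.94

≈ 5,146 rabbits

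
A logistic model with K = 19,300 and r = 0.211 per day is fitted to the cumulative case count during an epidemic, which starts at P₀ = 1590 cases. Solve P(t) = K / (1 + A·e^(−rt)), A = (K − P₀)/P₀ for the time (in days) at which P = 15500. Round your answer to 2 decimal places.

t ≈ 18.09 days

A = (19300 − 1590)/1590 = 11.13836
15500 = 19300/(1 + 11.13836·e^(−0.211t)) → 1 + 11.13836·e^(−0.211t) = 1.24516
e^(−0.211t) = 0.022011 → t = ln(45.4328)/0.211 = 3.81623/0.211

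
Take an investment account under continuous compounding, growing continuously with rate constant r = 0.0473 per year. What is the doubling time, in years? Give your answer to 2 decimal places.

doubling time ≈ 14.65 years

doubling time = ln(2) / |r| = 0.69315 / 0.0473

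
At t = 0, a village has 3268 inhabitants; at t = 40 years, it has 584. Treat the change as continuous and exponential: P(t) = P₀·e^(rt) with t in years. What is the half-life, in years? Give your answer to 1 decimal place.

r = ln(584/3268) / 40 = ln(0.1787) / 40 ≈ -0.043051 per year
half-life = ln 2 / |r| = 0.69315 / 0.043051

half-life ≈ 16.1 years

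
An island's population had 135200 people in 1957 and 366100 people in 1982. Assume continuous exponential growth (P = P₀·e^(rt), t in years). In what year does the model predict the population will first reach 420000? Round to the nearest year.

year 1985

r = ln(366100/135200) / 25 = 0.99615/25 ≈ 0.039846 per year
t = ln(420000/135200) / r = 1.1335/0.039846 ≈ 28.45 years after 1957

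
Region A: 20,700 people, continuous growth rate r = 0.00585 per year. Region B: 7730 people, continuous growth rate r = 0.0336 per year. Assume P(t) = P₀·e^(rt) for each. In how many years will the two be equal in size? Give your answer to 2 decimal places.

20700·e^(0.00585t) = 7730·e^(0.0336t)
20700/7730 = e^((0.0336 − 0.00585)t) → ln(2.67788) = 0.02775·t
t = 0.98502 / 0.02775

t ≈ 35.50 years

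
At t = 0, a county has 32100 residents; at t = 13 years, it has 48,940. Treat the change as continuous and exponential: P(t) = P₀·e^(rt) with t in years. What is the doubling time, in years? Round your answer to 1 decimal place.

r = ln(48940/32100) / 13 = ln(1.52461) / 13 ≈ 0.032441 per year
doubling time = ln 2 / |r| = 0.69315 / 0.032441

doubling time ≈ 21.4 years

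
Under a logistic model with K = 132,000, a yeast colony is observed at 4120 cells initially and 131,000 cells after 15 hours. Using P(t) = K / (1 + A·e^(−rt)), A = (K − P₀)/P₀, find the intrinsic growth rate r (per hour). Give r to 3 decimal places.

A = (132000 − 4120)/4120 = 31.03883
131000 = 132000/(1 + 31.03883·e^(−r·15)) → e^(−15r) = (1.00763 − 1)/31.03883 = 0.000246
r = −ln(0.000246)/15 = 8.31044/15

r ≈ 0.554 per hour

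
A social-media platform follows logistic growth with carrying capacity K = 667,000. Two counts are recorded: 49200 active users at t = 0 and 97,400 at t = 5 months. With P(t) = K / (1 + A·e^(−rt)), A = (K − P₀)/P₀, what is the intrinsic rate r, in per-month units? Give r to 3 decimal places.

r ≈ 0.153 per month

A = (667000 − 49200)/49200 = 12.55691
97400 = 667000/(1 + 12.55691·e^(−r·5)) → e^(−5r) = (6.84805 − 1)/12.55691 = 0.465724
r = −ln(0.465724)/5 = 0.76416/5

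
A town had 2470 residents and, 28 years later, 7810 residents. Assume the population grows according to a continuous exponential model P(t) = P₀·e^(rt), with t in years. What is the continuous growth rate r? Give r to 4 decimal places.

r ≈ 0.0411 per year

7810 = 2470 · e^(r·28)
e^(28r) = 7810/2470 = 3.16194
r = ln(3.16194) / 28 = 1.15119 / 28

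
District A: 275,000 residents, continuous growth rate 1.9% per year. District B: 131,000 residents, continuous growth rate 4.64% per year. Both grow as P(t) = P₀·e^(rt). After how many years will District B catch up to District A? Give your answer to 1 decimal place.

275000·e^(0.019t) = 131000·e^(0.0464t)
275000/131000 = e^((0.0464 − 0.019)t) → ln(2.09924) = 0.0274·t
t = 0.74157 / 0.0274

t ≈ 27.1 years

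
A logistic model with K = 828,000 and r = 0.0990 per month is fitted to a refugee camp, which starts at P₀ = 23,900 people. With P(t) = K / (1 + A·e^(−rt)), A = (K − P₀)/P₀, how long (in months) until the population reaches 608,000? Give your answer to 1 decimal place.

t ≈ 45.8 months

A = (828000 − 23900)/23900 = 33.64435
608000 = 828000/(1 + 33.64435·e^(−0.099t)) → 1 + 33.64435·e^(−0.099t) = 1.36184
e^(−0.099t) = 0.010755 → t = ln(92.98075)/0.099 = 4.53239/0.099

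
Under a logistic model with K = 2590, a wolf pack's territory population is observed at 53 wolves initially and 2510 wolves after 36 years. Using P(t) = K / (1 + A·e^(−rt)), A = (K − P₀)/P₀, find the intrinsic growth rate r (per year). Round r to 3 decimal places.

r ≈ 0.203 per year

A = (2590 − 53)/53 = 47.86792
2510 = 2590/(1 + 47.86792·e^(−r·36)) → e^(−36r) = (1.03187 − 1)/47.86792 = 0.000666
r = −ln(0.000666)/36 = 7.31446/36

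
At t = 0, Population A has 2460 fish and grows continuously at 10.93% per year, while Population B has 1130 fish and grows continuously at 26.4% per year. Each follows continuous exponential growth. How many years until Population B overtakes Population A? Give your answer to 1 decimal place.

2460·e^(0.1093t) = 1130·e^(0.264t)
2460/1130 = e^((0.264 − 0.1093)t) → ln(2.17699) = 0.1547·t
t = 0.77794 / 0.1547

t ≈ 5.0 years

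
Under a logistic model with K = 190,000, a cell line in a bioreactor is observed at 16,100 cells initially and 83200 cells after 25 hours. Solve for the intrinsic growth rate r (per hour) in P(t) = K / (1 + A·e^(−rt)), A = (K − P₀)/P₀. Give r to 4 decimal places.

A = (190000 − 16100)/16100 = 10.80124
83200 = 190000/(1 + 10.80124·e^(−r·25)) → e^(−25r) = (2.28365 − 1)/10.80124 = 0.118843
r = −ln(0.118843)/25 = 2.12995/25

r ≈ 0.0852 per hour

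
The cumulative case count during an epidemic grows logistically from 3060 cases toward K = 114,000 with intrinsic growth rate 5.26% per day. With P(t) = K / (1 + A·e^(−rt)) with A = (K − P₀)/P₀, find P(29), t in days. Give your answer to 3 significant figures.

≈ 12,800 cases

A = (114000 − 3060)/3060 = 36.2549
P(29) = 114000 / (1 + 36.2549·e^(−0.0526·29)) = 114000 / (1 + 36.2549·0.217534)
= 114000 / 8.88667 ≈ 12828.2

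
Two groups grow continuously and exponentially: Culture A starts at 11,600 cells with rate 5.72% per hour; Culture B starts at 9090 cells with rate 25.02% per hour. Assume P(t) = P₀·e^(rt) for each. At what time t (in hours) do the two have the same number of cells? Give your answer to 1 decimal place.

t ≈ 1.3 hours

11600·e^(0.0572t) = 9090·e^(0.2502t)
11600/9090 = e^((0.2502 − 0.0572)t) → ln(1.27613) = 0.193·t
t = 0.24383 / 0.193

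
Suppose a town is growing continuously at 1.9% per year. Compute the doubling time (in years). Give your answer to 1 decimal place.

doubling time = ln(2) / |r| = 0.69315 / 0.019

doubling time ≈ 36.5 years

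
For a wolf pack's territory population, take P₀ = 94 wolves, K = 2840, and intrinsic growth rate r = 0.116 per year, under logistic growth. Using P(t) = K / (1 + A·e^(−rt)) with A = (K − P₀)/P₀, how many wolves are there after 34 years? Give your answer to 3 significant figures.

≈ 1,810 wolves

A = (2840 − 94)/94 = 29.21277
P(34) = 2840 / (1 + 29.21277·e^(−0.116·34)) = 2840 / (1 + 29.21277·0.019371)
= 2840 / 1.56587 ≈ 1813.69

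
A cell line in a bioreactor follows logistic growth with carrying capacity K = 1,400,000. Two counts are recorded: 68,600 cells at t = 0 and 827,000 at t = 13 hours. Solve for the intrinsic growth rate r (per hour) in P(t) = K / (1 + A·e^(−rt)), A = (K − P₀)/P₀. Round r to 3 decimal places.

A = (1400000 − 68600)/68600 = 19.40816
827000 = 1400000/(1 + 19.40816·e^(−r·13)) → e^(−13r) = (1.69287 − 1)/19.40816 = 0.0357
r = −ln(0.0357)/13 = 3.33261/13

r ≈ 0.256 per hour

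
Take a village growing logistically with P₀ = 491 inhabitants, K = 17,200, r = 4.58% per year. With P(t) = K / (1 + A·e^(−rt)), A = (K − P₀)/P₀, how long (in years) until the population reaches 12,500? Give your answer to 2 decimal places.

A = (17200 − 491)/491 = 34.03055
12500 = 17200/(1 + 34.03055·e^(−0.0458t)) → 1 + 34.03055·e^(−0.0458t) = 1.376
e^(−0.0458t) = 0.011049 → t = ln(90.50678)/0.0458 = 4.50542/0.0458

t ≈ 98.37 years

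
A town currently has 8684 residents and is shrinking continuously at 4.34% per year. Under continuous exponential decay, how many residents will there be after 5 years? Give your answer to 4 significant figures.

P(5) = 8684 · e^(-0.0434·5) = 8684 · e^(-0.217)
= 8684 · 0.80493 ≈ 6990.01

≈ 6,990 residents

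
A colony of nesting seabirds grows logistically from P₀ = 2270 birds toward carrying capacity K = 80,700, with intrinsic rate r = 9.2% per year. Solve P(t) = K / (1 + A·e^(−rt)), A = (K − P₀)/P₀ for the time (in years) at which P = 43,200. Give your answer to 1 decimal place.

A = (80700 − 2270)/2270 = 34.55066
43200 = 80700/(1 + 34.55066·e^(−0.092t)) → 1 + 34.55066·e^(−0.092t) = 1.86806
e^(−0.092t) = 0.025124 → t = ln(39.80236)/0.092 = 3.68393/0.092

t ≈ 40.0 years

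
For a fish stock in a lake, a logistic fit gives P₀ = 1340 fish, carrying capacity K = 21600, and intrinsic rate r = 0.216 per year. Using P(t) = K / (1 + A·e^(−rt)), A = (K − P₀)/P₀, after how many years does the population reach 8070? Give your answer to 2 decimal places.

A = (21600 − 1340)/1340 = 15.1194
8070 = 21600/(1 + 15.1194·e^(−0.216t)) → 1 + 15.1194·e^(−0.216t) = 2.67658
e^(−0.216t) = 0.110889 → t = ln(9.018)/0.216 = 2.19922/0.216

t ≈ 10.18 years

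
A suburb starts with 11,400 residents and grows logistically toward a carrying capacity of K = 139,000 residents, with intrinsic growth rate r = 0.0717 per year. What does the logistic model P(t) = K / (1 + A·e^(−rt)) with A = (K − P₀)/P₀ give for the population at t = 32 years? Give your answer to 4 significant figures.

≈ 65,300 residents

A = (139000 − 11400)/11400 = 11.19298
P(32) = 139000 / (1 + 11.19298·e^(−0.0717·32)) = 139000 / (1 + 11.19298·0.100822)
= 139000 / 2.1285 ≈ 65304.28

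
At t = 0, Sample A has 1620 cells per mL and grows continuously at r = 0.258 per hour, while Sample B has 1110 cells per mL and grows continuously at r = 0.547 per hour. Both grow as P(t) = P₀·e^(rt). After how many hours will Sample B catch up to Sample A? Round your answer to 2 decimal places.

1620·e^(0.258t) = 1110·e^(0.547t)
1620/1110 = e^((0.547 − 0.258)t) → ln(1.45946) = 0.289·t
t = 0.37807 / 0.289

t ≈ 1.31 hours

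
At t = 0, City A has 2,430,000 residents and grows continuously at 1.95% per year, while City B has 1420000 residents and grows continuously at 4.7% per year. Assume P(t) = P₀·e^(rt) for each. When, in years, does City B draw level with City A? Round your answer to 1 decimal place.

2430000·e^(0.0195t) = 1420000·e^(0.047t)
2430000/1420000 = e^((0.047 − 0.0195)t) → ln(1.71127) = 0.0275·t
t = 0.53723 / 0.0275

t ≈ 19.5 years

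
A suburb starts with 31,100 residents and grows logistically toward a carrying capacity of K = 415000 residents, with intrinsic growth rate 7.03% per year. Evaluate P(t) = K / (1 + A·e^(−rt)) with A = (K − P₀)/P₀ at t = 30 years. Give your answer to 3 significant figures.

A = (415000 − 31100)/31100 = 12.34405
P(30) = 415000 / (1 + 12.34405·e^(−0.0703·30)) = 415000 / (1 + 12.34405·0.121359)
= 415000 / 2.49807 ≈ 166128.58

≈ 166,000 residents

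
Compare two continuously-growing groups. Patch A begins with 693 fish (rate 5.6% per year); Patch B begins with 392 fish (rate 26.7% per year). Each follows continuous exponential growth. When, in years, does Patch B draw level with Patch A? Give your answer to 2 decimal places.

693·e^(0.056t) = 392·e^(0.267t)
693/392 = e^((0.267 − 0.056)t) → ln(1.76786) = 0.211·t
t = 0.56977 / 0.211

t ≈ 2.70 years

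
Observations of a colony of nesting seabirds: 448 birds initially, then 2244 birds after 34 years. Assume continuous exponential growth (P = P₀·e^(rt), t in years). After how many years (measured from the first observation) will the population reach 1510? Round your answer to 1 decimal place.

r = ln(2244/448) / 34 ≈ 0.047389 per year
t = ln(1510/448) / r = 1.21507 / 0.047389 ≈ 25.64

t ≈ 25.6 years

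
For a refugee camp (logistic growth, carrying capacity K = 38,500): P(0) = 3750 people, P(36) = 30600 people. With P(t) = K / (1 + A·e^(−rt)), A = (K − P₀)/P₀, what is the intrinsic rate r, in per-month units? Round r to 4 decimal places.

r ≈ 0.0995 per month

A = (38500 − 3750)/3750 = 9.26667
30600 = 38500/(1 + 9.26667·e^(−r·36)) → e^(−36r) = (1.25817 − 1)/9.26667 = 0.02786
r = −ln(0.02786)/36 = 3.58056/36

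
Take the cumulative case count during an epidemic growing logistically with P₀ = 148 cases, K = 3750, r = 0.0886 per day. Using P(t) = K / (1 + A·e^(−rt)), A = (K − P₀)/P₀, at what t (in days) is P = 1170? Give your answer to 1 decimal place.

t ≈ 27.1 days

A = (3750 − 148)/148 = 24.33784
1170 = 3750/(1 + 24.33784·e^(−0.0886t)) → 1 + 24.33784·e^(−0.0886t) = 3.20513
e^(−0.0886t) = 0.090605 → t = ln(11.03693)/0.0886 = 2.40125/0.0886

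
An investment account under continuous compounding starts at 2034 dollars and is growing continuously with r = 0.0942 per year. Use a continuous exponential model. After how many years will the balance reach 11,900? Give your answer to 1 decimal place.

11900 = 2034 · e^(0.0942·t)
t = ln(11900/2034) / 0.0942 = ln(5.85054) / 0.0942 = 1.76653 / 0.0942

t ≈ 18.8 years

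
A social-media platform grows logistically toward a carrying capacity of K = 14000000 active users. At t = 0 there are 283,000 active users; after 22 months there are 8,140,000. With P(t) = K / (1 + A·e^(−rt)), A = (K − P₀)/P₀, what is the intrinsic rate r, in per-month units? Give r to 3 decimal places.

r ≈ 0.191 per month

A = (14000000 − 283000)/283000 = 48.46996
8140000 = 14000000/(1 + 48.46996·e^(−r·22)) → e^(−22r) = (1.7199 − 1)/48.46996 = 0.014853
r = −ln(0.014853)/22 = 4.20958/22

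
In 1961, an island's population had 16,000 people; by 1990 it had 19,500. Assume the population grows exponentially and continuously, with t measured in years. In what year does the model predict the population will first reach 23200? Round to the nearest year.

year 2015

r = ln(19500/16000) / 29 = 0.19783/29 ≈ 0.006822 per year
t = ln(23200/16000) / r = 0.37156/0.006822 ≈ 54.47 years after 1961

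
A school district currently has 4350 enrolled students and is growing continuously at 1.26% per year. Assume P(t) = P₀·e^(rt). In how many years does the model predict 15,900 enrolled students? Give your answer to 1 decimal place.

15900 = 4350 · e^(0.0126·t)
t = ln(15900/4350) / 0.0126 = ln(3.65517) / 0.0126 = 1.29614 / 0.0126

t ≈ 102.9 years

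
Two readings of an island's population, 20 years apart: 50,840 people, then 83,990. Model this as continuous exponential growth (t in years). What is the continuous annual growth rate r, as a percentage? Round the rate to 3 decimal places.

83990 = 50840 · e^(r·20)
e^(20r) = 83990/50840 = 1.65205
r = ln(1.65205) / 20 = 0.50201 / 20

r ≈ 2.510% per year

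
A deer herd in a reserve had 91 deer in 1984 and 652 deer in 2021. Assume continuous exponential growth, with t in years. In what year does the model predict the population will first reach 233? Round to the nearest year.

year 2002

r = ln(652/91) / 37 = 1.96919/37 ≈ 0.053221 per year
t = ln(233/91) / r = 0.94018/0.053221 ≈ 17.67 years after 1984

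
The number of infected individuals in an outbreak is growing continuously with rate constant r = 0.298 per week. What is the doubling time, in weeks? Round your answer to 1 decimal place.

doubling time ≈ 2.3 weeks

doubling time = ln(2) / |r| = 0.69315 / 0.298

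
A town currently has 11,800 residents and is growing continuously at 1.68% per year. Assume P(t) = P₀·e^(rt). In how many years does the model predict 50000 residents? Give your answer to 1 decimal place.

50000 = 11800 · e^(0.0168·t)
t = ln(50000/11800) / 0.0168 = ln(4.23729) / 0.0168 = 1.44392 / 0.0168

t ≈ 85.9 years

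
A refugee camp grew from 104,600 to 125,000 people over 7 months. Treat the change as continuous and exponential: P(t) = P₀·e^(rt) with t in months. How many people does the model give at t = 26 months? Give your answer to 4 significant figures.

≈ 202,700 people

r = ln(125000/104600) / 7 ≈ 0.025453 per month
P(26) = 104600 · e^(0.025453·26) = 104600 · 1.93823 ≈ 202738.82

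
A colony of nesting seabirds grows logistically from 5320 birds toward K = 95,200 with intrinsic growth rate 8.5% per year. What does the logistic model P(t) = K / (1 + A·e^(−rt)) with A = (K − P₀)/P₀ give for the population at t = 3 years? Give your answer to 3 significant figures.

≈ 6,760 birds

A = (95200 − 5320)/5320 = 16.89474
P(3) = 95200 / (1 + 16.89474·e^(−0.085·3)) = 95200 / (1 + 16.89474·0.774916)
= 95200 / 14.09201 ≈ 6755.6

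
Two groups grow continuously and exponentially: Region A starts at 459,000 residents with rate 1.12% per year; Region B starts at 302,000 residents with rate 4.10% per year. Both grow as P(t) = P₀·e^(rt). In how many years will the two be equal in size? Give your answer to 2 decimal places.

t ≈ 14.05 years

459000·e^(0.0112t) = 302000·e^(0.041t)
459000/302000 = e^((0.041 − 0.0112)t) → ln(1.51987) = 0.0298·t
t = 0.41862 / 0.0298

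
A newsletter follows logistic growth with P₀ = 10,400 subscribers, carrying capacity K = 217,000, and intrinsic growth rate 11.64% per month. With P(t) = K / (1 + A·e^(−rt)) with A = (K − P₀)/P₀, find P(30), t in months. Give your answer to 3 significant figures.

≈ 135,000 subscribers

A = (217000 − 10400)/10400 = 19.86538
P(30) = 217000 / (1 + 19.86538·e^(−0.1164·30)) = 217000 / (1 + 19.86538·0.03044)
= 217000 / 1.6047 ≈ 135227.69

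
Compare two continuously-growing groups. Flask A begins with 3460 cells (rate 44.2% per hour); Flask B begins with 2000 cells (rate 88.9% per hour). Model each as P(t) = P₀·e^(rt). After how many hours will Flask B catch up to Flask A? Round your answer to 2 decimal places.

t ≈ 1.23 hours

3460·e^(0.442t) = 2000·e^(0.889t)
3460/2000 = e^((0.889 − 0.442)t) → ln(1.73) = 0.447·t
t = 0.54812 / 0.447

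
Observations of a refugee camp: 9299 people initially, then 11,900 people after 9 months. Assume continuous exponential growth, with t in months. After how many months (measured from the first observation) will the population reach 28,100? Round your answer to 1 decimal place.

t ≈ 40.4 months

r = ln(11900/9299) / 9 ≈ 0.027404 per month
t = ln(28100/9299) / r = 1.10586 / 0.027404 ≈ 40.355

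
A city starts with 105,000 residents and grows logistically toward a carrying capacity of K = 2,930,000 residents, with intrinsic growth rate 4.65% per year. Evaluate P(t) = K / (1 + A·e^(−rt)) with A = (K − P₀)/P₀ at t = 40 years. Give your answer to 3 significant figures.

≈ 565,000 residents

A = (2930000 − 105000)/105000 = 26.90476
P(40) = 2930000 / (1 + 26.90476·e^(−0.0465·40)) = 2930000 / (1 + 26.90476·0.155673)
= 2930000 / 5.18834 ≈ 564728.37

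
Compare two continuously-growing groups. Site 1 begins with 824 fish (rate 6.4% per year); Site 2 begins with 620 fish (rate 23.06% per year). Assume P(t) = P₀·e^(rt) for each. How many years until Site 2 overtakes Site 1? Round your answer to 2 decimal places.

t ≈ 1.71 years

824·e^(0.064t) = 620·e^(0.2306t)
824/620 = e^((0.2306 − 0.064)t) → ln(1.32903) = 0.1666·t
t = 0.28445 / 0.1666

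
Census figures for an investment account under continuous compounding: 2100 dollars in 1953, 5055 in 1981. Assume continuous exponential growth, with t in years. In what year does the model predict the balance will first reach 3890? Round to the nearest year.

r = ln(5055/2100) / 28 = 0.87844/28 ≈ 0.031373 per year
t = ln(3890/2100) / r = 0.61647/0.031373 ≈ 19.65 years after 1953

year 1973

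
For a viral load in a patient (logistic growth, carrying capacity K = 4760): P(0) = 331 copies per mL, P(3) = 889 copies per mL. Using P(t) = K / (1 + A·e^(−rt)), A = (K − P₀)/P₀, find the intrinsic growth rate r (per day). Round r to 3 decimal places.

r ≈ 0.374 per day

A = (4760 − 331)/331 = 13.38066
889 = 4760/(1 + 13.38066·e^(−r·3)) → e^(−3r) = (5.35433 − 1)/13.38066 = 0.32542
r = −ln(0.32542)/3 = 1.12264/3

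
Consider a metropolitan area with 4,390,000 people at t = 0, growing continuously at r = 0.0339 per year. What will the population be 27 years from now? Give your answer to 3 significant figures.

≈ 11,000,000 people

P(27) = 4390000 · e^(0.0339·27) = 4390000 · e^(0.9153)
= 4390000 · 2.49752 ≈ 10964132.1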